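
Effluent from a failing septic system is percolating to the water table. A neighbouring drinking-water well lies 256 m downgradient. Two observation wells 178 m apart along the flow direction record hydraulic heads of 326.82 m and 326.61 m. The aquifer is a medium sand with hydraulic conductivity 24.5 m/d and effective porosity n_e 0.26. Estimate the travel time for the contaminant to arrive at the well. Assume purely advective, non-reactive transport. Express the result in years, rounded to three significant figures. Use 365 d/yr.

6.31 years

Hydraulic gradient i = (326.82 − 326.61) / 178 = 0.21 / 178 = 0.001180
Darcy flux q = K·i = 24.5 × 0.001180 = 0.02890 m/d
Seepage velocity v = q / n = 0.02890 / 0.26 = 0.1112 m/d
t = L / v = 256 / 0.1112 = 2303 d
   = 2303 / 365 = 6.31 yr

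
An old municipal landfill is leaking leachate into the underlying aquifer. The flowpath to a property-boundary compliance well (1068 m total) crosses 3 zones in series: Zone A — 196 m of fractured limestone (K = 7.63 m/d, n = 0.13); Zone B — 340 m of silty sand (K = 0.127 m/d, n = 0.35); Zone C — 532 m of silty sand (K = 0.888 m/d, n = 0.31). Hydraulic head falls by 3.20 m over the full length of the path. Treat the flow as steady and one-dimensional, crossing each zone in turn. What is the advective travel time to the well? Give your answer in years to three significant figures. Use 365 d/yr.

Continuity: the same q passes through each zone, so ΔH = q·Σ(L_j/K_j) — the zones act as resistances in series.
Σ(L/K) = 196/7.63 + 340/0.127 + 532/0.888 = 25.69 + 2677 + 599.1 = 3302 d
q = ΔH / Σ(L/K) = 3.20 / 3302 = 9.691e-4 m/d (same in every zone)
Zone A: v = q/n = 9.691e-4/0.13 = 0.007455 m/d → t_A = 196/0.007455 = 26290 d
Zone B: v = q/n = 9.691e-4/0.35 = 0.002769 m/d → t_B = 340/0.002769 = 122800 d
Zone C: v = q/n = 9.691e-4/0.31 = 0.003126 m/d → t_C = 532/0.003126 = 170200 d
Total t = 26290 + 122800 + 170200 = 319300 d
   = 319300 / 365 = 875 yr

875 years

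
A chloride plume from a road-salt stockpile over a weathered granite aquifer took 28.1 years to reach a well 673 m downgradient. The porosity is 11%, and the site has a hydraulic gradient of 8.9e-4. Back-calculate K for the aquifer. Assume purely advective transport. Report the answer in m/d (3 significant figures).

8.11 m/d

t = 28.1 years = 10260 d
v = L / t = 673 / 10260 = 0.06562 m/d
K = v · n / i = 0.06562 × 0.11 / 8.9e-4 = 8.11 m/d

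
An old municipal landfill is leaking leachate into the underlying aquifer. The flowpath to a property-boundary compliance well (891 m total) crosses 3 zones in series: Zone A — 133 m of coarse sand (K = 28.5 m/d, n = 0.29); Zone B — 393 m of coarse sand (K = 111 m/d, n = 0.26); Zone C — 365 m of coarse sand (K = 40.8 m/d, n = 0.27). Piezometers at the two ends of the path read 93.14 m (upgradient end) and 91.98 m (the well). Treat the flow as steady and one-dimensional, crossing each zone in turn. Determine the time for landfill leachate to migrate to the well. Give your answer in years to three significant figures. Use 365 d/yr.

9.69 years

Total head drop ΔH = 93.14 − 91.98 = 1.16 m
Steady 1-D flow in series ⇒ the Darcy flux q is identical in every zone and the zone head losses add (resistances L/K in series).
Σ(L/K) = 133/28.5 + 393/111 + 365/40.8 = 4.667 + 3.541 + 8.946 = 17.15 d
q = ΔH / Σ(L/K) = 1.16 / 17.15 = 0.06763 m/d (same in every zone)
Zone A: v = q/n = 0.06763/0.29 = 0.2332 m/d → t_A = 133/0.2332 = 570.3 d
Zone B: v = q/n = 0.06763/0.26 = 0.2601 m/d → t_B = 393/0.2601 = 1511 d
Zone C: v = q/n = 0.06763/0.27 = 0.2505 m/d → t_C = 365/0.2505 = 1457 d
Total t = 570.3 + 1511 + 1457 = 3539 d
   = 3539 / 365 = 9.69 yr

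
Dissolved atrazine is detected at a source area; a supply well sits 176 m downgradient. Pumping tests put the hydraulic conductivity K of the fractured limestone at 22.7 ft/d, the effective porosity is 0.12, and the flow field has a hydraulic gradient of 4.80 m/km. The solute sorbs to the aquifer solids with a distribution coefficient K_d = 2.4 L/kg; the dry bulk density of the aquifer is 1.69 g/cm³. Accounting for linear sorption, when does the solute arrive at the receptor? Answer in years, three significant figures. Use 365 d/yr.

60.6 years

K = 22.7 ft/d × 0.3048 = 6.919 m/d
Darcy flux q = K·i = 6.919 × 0.0048 = 0.03321 m/d
v = Ki/n = 6.919·0.0048/0.12 = 0.2768 m/d
Retardation R = 1 + ρ_b·K_d/n = 1 + 1.69×2.4/0.12 = 34.80
Contaminant velocity v_c = v/R = 0.2768/34.80 = 0.007953 m/d
t = L/v_c = 176/0.007953 = 22130 d
   = 22130/365 = 60.6 yr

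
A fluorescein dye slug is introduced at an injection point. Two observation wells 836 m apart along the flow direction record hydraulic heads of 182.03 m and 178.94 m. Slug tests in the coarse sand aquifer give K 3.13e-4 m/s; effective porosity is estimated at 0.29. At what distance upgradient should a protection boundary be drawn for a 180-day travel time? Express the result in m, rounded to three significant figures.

62.0 m

Hydraulic gradient i = (182.03 − 178.94) / 836 = 3.09 / 836 = 0.003696
K = 3.13e-4 m/s × 86400 s/d = 27.04 m/d
Specific discharge q = 27.04 × 0.003696 = 0.09996 m/d
Seepage velocity v = q / n = 0.09996 / 0.29 = 0.3447 m/d
L = v × T = 0.3447 × 180 = 62.04 m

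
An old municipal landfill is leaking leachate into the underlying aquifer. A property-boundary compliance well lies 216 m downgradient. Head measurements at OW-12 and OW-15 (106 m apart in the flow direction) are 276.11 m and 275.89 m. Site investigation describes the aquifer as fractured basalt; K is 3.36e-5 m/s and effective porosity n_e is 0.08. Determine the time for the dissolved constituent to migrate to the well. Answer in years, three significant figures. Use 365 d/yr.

7.86 years

Hydraulic gradient i = (276.11 − 275.89) / 106 = 0.22 / 106 = 0.002075
K = 3.36e-5 m/s × 86400 s/d = 2.903 m/d
q = Ki = 2.903 × 0.002075 = 0.006025 m/d
Seepage velocity v = q / n = 0.006025 / 0.08 = 0.07531 m/d
t = L / v = 216 / 0.07531 = 2868 d
   = 2868 / 365 = 7.86 yr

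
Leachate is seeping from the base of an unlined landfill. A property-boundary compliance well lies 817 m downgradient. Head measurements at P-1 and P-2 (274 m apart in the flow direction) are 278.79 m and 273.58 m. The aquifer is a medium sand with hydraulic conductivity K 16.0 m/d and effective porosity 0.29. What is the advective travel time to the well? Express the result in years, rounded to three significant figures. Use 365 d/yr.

2.13 years

Hydraulic gradient i = (278.79 − 273.58) / 274 = 5.21 / 274 = 0.01901
Darcy flux q = K·i = 16.0 × 0.01901 = 0.3042 m/d
v_s = q/n_e = 0.3042/0.29 = 1.049 m/d
t = L / v = 817 / 1.049 = 778.8 d
   = 778.8 / 365 = 2.13 yr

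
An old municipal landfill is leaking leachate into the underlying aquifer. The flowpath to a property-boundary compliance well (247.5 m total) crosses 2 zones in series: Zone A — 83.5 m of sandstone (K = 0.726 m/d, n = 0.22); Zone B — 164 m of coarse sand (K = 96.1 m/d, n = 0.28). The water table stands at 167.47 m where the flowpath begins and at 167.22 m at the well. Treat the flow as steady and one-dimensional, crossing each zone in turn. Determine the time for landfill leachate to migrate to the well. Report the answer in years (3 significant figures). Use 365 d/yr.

82.2 years

Total head drop ΔH = 167.47 − 167.22 = 0.25 m
Steady 1-D flow in series ⇒ the Darcy flux q is identical in every zone and the zone head losses add (resistances L/K in series).
Σ(L/K) = 83.5/0.726 + 164/96.1 = 115.0 + 1.707 = 116.7 d
q = ΔH / Σ(L/K) = 0.25 / 116.7 = 0.002142 m/d (same in every zone)
Zone A: v = q/n = 0.002142/0.22 = 0.009736 m/d → t_A = 83.5/0.009736 = 8577 d
Zone B: v = q/n = 0.002142/0.28 = 0.007650 m/d → t_B = 164/0.007650 = 21440 d
Total t = 8577 + 21440 = 30020 d
   = 30020 / 365 = 82.2 yr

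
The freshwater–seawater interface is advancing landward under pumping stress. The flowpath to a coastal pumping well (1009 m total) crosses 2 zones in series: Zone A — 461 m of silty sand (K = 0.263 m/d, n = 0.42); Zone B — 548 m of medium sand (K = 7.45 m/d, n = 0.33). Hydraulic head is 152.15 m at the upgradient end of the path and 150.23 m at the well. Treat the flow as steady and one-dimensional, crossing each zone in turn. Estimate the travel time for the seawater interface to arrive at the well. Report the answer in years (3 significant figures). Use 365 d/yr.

Total head drop ΔH = 152.15 − 150.23 = 1.92 m
Continuity: the same q passes through each zone, so ΔH = q·Σ(L_j/K_j) — the zones act as resistances in series.
Σ(L/K) = 461/0.263 + 548/7.45 = 1753 + 73.56 = 1826 d
q = ΔH / Σ(L/K) = 1.92 / 1826 = 0.001051 m/d (same in every zone)
Zone A: v = q/n = 0.001051/0.42 = 0.002503 m/d → t_A = 461/0.002503 = 184200 d
Zone B: v = q/n = 0.001051/0.33 = 0.003186 m/d → t_B = 548/0.003186 = 172000 d
Total t = 184200 + 172000 = 356200 d
   = 356200 / 365 = 976 yr

976 years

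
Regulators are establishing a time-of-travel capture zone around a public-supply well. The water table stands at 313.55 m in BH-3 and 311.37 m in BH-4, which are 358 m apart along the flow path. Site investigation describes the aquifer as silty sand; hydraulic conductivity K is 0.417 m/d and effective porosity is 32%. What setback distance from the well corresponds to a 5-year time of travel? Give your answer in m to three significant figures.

Hydraulic gradient i = (313.55 − 311.37) / 358 = 2.18 / 358 = 0.006089
Specific discharge q = 0.417 × 0.006089 = 0.002539 m/d
v = Ki/n = 0.417·0.006089/0.32 = 0.007935 m/d
T = 5 yr × 365 = 1825 d
L = v × T = 0.007935 × 1825 = 14.48 m

14.5 m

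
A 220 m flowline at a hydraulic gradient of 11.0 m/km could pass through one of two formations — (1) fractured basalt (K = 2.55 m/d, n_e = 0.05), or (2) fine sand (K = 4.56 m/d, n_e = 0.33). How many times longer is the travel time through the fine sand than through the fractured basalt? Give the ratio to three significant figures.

Unit 1 (fractured basalt): v = 2.55×0.011/0.05 = 0.5610 m/d, t = 220/0.5610 = 392.2 d
Unit 2 (fine sand): v = 4.56×0.011/0.33 = 0.1520 m/d, t = 220/0.1520 = 1447 d
t(fine sand) / t(fractured basalt) = 1447/392.2 = 3.69

3.69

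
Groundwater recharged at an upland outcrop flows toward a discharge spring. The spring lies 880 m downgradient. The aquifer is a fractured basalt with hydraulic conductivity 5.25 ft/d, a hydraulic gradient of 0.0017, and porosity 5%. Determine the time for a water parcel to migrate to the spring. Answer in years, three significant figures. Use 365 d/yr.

K = 5.25 ft/d × 0.3048 = 1.600 m/d
q = Ki = 1.600 × 0.0017 = 0.002720 m/d
Average linear velocity = 0.002720 / 0.05 = 0.05441 m/d
t = L / v = 880 / 0.05441 = 16170 d
   = 16170 / 365 = 44.3 yr

44.3 years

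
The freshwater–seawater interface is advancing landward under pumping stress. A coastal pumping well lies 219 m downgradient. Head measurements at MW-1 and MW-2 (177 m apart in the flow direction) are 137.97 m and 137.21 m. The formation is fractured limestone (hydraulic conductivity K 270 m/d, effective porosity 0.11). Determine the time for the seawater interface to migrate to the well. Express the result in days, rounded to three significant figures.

Hydraulic gradient i = (137.97 − 137.21) / 177 = 0.76 / 177 = 0.004294
Specific discharge q = 270 × 0.004294 = 1.159 m/d
Seepage velocity v = q / n = 1.159 / 0.11 = 10.54 m/d
t = L / v = 219 / 10.54 = 20.78 d

20.8 days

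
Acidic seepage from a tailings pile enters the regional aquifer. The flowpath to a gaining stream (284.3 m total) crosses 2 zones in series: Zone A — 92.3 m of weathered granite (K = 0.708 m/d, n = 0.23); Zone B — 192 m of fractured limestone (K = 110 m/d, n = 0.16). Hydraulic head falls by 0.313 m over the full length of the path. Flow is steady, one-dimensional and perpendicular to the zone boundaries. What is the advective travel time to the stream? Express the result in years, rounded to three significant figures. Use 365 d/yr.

60.1 years

Continuity: the same q passes through each zone, so ΔH = q·Σ(L_j/K_j) — the zones act as resistances in series.
Σ(L/K) = 92.3/0.708 + 192/110 = 130.4 + 1.745 = 132.1 d
q = ΔH / Σ(L/K) = 0.313 / 132.1 = 0.002369 m/d (same in every zone)
Zone A: v = q/n = 0.002369/0.23 = 0.01030 m/d → t_A = 92.3/0.01030 = 8960 d
Zone B: v = q/n = 0.002369/0.16 = 0.01481 m/d → t_B = 192/0.01481 = 12970 d
Total t = 8960 + 12970 = 21930 d
   = 21930 / 365 = 60.1 yr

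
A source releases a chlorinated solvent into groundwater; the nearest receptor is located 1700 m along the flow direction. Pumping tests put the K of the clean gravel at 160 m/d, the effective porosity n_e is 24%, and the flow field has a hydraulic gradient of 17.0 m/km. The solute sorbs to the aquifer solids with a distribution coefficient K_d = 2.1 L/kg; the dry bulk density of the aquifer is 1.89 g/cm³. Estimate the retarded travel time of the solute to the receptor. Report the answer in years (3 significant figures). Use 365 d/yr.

Darcy flux q = K·i = 160 × 0.017 = 2.720 m/d
Average linear velocity = 2.720 / 0.24 = 11.33 m/d
Retardation R = 1 + ρ_b·K_d/n = 1 + 1.89×2.1/0.24 = 17.54
Contaminant velocity v_c = v/R = 11.33/17.54 = 0.6462 m/d
t = L/v_c = 1700/0.6462 = 2631 d
   = 2631/365 = 7.21 yr

7.21 years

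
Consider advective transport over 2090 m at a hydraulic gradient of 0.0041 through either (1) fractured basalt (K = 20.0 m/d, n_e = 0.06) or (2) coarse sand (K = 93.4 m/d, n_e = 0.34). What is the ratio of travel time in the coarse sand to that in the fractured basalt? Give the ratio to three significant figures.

1.21

Unit 1 (fractured basalt): v = 20.0×0.0041/0.06 = 1.367 m/d, t = 2090/1.367 = 1529 d
Unit 2 (coarse sand): v = 93.4×0.0041/0.34 = 1.126 m/d, t = 2090/1.126 = 1856 d
t(coarse sand) / t(fractured basalt) = 1856/1529 = 1.21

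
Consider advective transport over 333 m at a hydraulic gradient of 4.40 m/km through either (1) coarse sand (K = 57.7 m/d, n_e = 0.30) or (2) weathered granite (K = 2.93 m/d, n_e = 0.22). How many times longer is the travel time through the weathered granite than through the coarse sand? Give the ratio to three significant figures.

14.4

Unit 1 (coarse sand): v = 57.7×0.0044/0.30 = 0.8463 m/d, t = 333/0.8463 = 393.5 d
Unit 2 (weathered granite): v = 2.93×0.0044/0.22 = 0.05860 m/d, t = 333/0.05860 = 5683 d
t(weathered granite) / t(coarse sand) = 5683/393.5 = 14.4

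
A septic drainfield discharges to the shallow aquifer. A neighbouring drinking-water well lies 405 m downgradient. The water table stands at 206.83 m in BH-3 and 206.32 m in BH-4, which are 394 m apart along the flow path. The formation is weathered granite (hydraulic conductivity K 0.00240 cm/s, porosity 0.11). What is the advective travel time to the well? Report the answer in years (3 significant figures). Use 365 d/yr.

Hydraulic gradient i = (206.83 − 206.32) / 394 = 0.51 / 394 = 0.001294
K = 0.00240 cm/s × 864 = 2.074 m/d
Darcy flux q = K·i = 2.074 × 0.001294 = 0.002684 m/d
Average linear velocity = 0.002684 / 0.11 = 0.02440 m/d
t = L / v = 405 / 0.02440 = 16600 d
   = 16600 / 365 = 45.5 yr

45.5 years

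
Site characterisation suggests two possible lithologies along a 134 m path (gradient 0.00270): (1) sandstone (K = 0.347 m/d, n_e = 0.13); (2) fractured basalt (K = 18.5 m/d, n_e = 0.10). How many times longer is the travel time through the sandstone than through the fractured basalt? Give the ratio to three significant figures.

69.3

Unit 1 (sandstone): v = 0.347×0.0027/0.13 = 0.007207 m/d, t = 134/0.007207 = 18590 d
Unit 2 (fractured basalt): v = 18.5×0.0027/0.10 = 0.4995 m/d, t = 134/0.4995 = 268.3 d
t(sandstone) / t(fractured basalt) = 18590/268.3 = 69.3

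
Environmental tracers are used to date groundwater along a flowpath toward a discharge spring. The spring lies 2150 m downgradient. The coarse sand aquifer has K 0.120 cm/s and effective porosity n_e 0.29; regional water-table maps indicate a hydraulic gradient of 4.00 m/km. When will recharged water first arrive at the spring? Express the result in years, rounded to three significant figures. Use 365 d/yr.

4.12 years

K = 0.120 cm/s × 864 = 103.7 m/d
Darcy flux q = K·i = 103.7 × 0.0040 = 0.4147 m/d
Average linear velocity = 0.4147 / 0.29 = 1.430 m/d
t = L / v = 2150 / 1.430 = 1503 d
   = 1503 / 365 = 4.12 yr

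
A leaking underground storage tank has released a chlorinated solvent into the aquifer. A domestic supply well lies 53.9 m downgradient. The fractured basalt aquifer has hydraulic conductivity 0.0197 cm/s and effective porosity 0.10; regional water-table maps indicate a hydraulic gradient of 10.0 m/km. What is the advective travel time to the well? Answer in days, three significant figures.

K = 0.0197 cm/s × 864 = 17.02 m/d
Darcy flux q = K·i = 17.02 × 0.010 = 0.1702 m/d
Seepage velocity v = q / n = 0.1702 / 0.10 = 1.702 m/d
t = L / v = 53.9 / 1.702 = 31.67 d

31.7 days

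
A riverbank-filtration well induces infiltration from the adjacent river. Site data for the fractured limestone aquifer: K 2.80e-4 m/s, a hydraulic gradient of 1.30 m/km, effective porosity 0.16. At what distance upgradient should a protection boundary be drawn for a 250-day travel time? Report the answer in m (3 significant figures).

49.1 m

K = 2.80e-4 m/s × 86400 s/d = 24.19 m/d
Specific discharge q = 24.19 × 0.0013 = 0.03145 m/d
Average linear velocity = 0.03145 / 0.16 = 0.1966 m/d
L = v × T = 0.1966 × 250 = 49.14 m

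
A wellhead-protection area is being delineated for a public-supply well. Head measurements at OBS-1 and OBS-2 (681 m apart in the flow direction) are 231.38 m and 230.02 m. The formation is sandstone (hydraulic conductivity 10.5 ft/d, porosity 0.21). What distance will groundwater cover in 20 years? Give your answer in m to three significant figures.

222 m

Hydraulic gradient i = (231.38 − 230.02) / 681 = 1.36 / 681 = 0.001997
K = 10.5 ft/d × 0.3048 = 3.200 m/d
Darcy flux q = K·i = 3.200 × 0.001997 = 0.006391 m/d
Seepage velocity v = q / n = 0.006391 / 0.21 = 0.03044 m/d
T = 20 yr × 365 = 7300 d
L = v × T = 0.03044 × 7300 = 222.2 m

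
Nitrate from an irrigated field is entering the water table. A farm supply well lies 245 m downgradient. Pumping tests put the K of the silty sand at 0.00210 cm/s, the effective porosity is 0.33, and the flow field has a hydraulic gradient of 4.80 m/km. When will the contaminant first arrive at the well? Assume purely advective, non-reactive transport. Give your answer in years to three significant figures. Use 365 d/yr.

K = 0.00210 cm/s × 864 = 1.814 m/d
Specific discharge q = 1.814 × 0.0048 = 0.008709 m/d
Average linear velocity = 0.008709 / 0.33 = 0.02639 m/d
t = L / v = 245 / 0.02639 = 9283 d
   = 9283 / 365 = 25.4 yr

25.4 years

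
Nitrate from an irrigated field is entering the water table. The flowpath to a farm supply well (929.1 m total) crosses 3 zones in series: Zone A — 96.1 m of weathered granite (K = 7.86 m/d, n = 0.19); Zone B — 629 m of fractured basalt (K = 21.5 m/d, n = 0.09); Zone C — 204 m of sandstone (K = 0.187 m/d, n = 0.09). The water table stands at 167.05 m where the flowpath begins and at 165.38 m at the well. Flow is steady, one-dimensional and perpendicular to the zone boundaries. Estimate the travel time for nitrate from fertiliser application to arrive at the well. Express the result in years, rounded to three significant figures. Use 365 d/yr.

173 years

Total head drop ΔH = 167.05 − 165.38 = 1.67 m
Steady 1-D flow in series ⇒ the Darcy flux q is identical in every zone and the zone head losses add (resistances L/K in series).
Σ(L/K) = 96.1/7.86 + 629/21.5 + 204/0.187 = 12.23 + 29.26 + 1091 = 1132 d
q = ΔH / Σ(L/K) = 1.67 / 1132 = 0.001475 m/d (same in every zone)
Zone A: v = q/n = 0.001475/0.19 = 0.007762 m/d → t_A = 96.1/0.007762 = 12380 d
Zone B: v = q/n = 0.001475/0.09 = 0.01639 m/d → t_B = 629/0.01639 = 38390 d
Zone C: v = q/n = 0.001475/0.09 = 0.01639 m/d → t_C = 204/0.01639 = 12450 d
Total t = 12380 + 38390 + 12450 = 63220 d
   = 63220 / 365 = 173 yr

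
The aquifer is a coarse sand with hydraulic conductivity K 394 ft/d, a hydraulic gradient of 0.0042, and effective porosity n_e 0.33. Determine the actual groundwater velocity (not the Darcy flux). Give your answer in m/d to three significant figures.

K = 394 ft/d × 0.3048 = 120.1 m/d
Darcy flux q = K·i = 120.1 × 0.0042 = 0.5044 m/d
Seepage velocity v = q / n = 0.5044 / 0.33 = 1.528 m/d

1.53 m/d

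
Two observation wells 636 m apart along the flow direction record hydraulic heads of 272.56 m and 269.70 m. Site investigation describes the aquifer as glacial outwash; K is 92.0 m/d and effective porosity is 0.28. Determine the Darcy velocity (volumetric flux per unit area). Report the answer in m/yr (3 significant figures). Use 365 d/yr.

151 m/yr

Hydraulic gradient i = (272.56 − 269.70) / 636 = 2.86 / 636 = 0.004497
q = Ki = 92.0 × 0.004497 = 0.4137 m/d
   = 0.4137 × 365 = 151 m/yr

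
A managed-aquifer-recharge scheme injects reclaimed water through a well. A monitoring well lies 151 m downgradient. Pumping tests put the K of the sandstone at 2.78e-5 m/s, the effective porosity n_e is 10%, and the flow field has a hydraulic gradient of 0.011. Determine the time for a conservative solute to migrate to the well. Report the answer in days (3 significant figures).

572 days

K = 2.78e-5 m/s × 86400 s/d = 2.402 m/d
q = Ki = 2.402 × 0.011 = 0.02642 m/d
v = Ki/n = 2.402·0.011/0.10 = 0.2642 m/d
t = L / v = 151 / 0.2642 = 571.5 d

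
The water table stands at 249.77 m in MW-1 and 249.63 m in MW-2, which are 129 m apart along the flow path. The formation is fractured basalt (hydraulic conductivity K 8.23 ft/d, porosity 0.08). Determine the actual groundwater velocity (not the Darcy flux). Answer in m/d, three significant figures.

Hydraulic gradient i = (249.77 − 249.63) / 129 = 0.14 / 129 = 0.001085
K = 8.23 ft/d × 0.3048 = 2.509 m/d
q = Ki = 2.509 × 0.001085 = 0.002722 m/d
Seepage velocity v = q / n = 0.002722 / 0.08 = 0.03403 m/d

0.0340 m/d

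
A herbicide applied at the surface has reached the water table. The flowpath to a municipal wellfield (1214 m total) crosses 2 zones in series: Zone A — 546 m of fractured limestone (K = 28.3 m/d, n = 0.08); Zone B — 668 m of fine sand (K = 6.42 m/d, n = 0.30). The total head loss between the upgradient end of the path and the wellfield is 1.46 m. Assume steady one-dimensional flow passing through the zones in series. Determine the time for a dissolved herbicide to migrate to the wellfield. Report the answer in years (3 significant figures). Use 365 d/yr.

56.5 years

Continuity: the same q passes through each zone, so ΔH = q·Σ(L_j/K_j) — the zones act as resistances in series.
Σ(L/K) = 546/28.3 + 668/6.42 = 19.29 + 104.0 = 123.3 d
q = ΔH / Σ(L/K) = 1.46 / 123.3 = 0.01184 m/d (same in every zone)
Zone A: v = q/n = 0.01184/0.08 = 0.1480 m/d → t_A = 546/0.1480 = 3690 d
Zone B: v = q/n = 0.01184/0.30 = 0.03946 m/d → t_B = 668/0.03946 = 16930 d
Total t = 3690 + 16930 = 20620 d
   = 20620 / 365 = 56.5 yr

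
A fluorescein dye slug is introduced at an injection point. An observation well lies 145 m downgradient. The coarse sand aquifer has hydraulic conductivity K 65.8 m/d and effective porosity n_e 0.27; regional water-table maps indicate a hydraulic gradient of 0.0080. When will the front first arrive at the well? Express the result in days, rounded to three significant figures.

74.4 days

Specific discharge q = 65.8 × 0.0080 = 0.5264 m/d
Average linear velocity = 0.5264 / 0.27 = 1.950 m/d
t = L / v = 145 / 1.950 = 74.37 d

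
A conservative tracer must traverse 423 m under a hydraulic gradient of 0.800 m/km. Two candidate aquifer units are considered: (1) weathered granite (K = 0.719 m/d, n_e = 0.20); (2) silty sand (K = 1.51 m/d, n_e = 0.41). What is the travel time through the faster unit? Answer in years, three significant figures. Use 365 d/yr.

Unit 1 (weathered granite): v = 0.719×8.0e-4/0.20 = 0.002876 m/d, t = 423/0.002876 = 147100 d
Unit 2 (silty sand): v = 1.51×8.0e-4/0.41 = 0.002946 m/d, t = 423/0.002946 = 143600 d
Faster: 143600 d / 365 = 393 yr

393 years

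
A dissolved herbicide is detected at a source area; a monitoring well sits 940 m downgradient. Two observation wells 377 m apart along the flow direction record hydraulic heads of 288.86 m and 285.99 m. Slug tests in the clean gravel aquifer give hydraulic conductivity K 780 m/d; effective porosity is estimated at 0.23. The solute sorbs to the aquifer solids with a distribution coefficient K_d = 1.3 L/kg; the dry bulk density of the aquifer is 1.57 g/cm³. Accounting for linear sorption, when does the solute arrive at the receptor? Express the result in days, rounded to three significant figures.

Hydraulic gradient i = (288.86 − 285.99) / 377 = 2.87 / 377 = 0.007613
Darcy flux q = K·i = 780 × 0.007613 = 5.938 m/d
Seepage velocity v = q / n = 5.938 / 0.23 = 25.82 m/d
Retardation R = 1 + ρ_b·K_d/n = 1 + 1.57×1.3/0.23 = 9.874
Contaminant velocity v_c = v/R = 25.82/9.874 = 2.615 m/d
t = L/v_c = 940/2.615 = 359.5 d

360 days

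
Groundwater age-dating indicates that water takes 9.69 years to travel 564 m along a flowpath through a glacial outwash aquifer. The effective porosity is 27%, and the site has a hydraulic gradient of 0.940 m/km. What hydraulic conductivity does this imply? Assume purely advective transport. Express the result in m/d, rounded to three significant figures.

t = 9.69 years = 3537 d
v = L / t = 564 / 3537 = 0.1595 m/d
K = v · n / i = 0.1595 × 0.27 / 9.4e-4 = 45.8 m/d

45.8 m/d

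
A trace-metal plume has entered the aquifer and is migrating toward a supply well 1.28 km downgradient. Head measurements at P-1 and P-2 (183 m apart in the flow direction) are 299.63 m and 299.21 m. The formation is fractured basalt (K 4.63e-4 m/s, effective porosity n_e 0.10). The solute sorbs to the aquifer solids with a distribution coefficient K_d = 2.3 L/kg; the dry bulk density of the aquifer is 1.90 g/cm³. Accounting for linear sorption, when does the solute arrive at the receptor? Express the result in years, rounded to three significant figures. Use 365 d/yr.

171 years

Hydraulic gradient i = (299.63 − 299.21) / 183 = 0.42 / 183 = 0.002295
K = 4.63e-4 m/s × 86400 s/d = 40.00 m/d
Specific discharge q = 40.00 × 0.002295 = 0.09181 m/d
v = Ki/n = 40.00·0.002295/0.10 = 0.9181 m/d
Retardation R = 1 + ρ_b·K_d/n = 1 + 1.90×2.3/0.10 = 44.70
Contaminant velocity v_c = v/R = 0.9181/44.70 = 0.02054 m/d
L = 1.28 km = 1280 m
t = L/v_c = 1280/0.02054 = 62320 d
   = 62320/365 = 171 yr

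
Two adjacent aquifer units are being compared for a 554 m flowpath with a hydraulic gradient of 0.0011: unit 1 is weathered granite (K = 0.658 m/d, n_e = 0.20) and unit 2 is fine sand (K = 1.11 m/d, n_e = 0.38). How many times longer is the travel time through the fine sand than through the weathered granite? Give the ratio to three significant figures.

1.13

Unit 1 (weathered granite): v = 0.658×0.0011/0.20 = 0.003619 m/d, t = 554/0.003619 = 153100 d
Unit 2 (fine sand): v = 1.11×0.0011/0.38 = 0.003213 m/d, t = 554/0.003213 = 172400 d
t(fine sand) / t(weathered granite) = 172400/153100 = 1.13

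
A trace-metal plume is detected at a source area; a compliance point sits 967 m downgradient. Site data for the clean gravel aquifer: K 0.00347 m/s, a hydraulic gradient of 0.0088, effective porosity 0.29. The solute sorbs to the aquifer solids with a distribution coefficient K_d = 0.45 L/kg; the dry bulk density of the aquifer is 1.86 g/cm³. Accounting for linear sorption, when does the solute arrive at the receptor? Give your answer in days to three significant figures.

413 days

K = 0.00347 m/s × 86400 s/d = 299.8 m/d
Specific discharge q = 299.8 × 0.0088 = 2.638 m/d
v = Ki/n = 299.8·0.0088/0.29 = 9.098 m/d
Retardation R = 1 + ρ_b·K_d/n = 1 + 1.86×0.45/0.29 = 3.886
Contaminant velocity v_c = v/R = 9.098/3.886 = 2.341 m/d
t = L/v_c = 967/2.341 = 413.1 d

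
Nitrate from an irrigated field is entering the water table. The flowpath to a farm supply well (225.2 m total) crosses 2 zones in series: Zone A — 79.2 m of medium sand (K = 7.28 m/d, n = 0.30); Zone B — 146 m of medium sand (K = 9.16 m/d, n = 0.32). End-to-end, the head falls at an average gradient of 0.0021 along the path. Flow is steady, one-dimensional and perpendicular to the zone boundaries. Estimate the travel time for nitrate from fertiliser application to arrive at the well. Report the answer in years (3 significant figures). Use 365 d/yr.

Continuity: the same q passes through each zone, so ΔH = q·Σ(L_j/K_j) — the zones act as resistances in series.
Σ(L/K) = 79.2/7.28 + 146/9.16 = 10.88 + 15.94 = 26.82 d
K_eq = L_total / Σ(L/K) = 225.2 / 26.82 = 8.397 m/d
q = K_eq · i = 8.397 × 0.0021 = 0.01763 m/d (same in every zone)
Zone A: v = q/n = 0.01763/0.30 = 0.05878 m/d → t_A = 79.2/0.05878 = 1347 d
Zone B: v = q/n = 0.01763/0.32 = 0.05511 m/d → t_B = 146/0.05511 = 2649 d
Total t = 1347 + 2649 = 3997 d
   = 3997 / 365 = 10.9 yr

10.9 years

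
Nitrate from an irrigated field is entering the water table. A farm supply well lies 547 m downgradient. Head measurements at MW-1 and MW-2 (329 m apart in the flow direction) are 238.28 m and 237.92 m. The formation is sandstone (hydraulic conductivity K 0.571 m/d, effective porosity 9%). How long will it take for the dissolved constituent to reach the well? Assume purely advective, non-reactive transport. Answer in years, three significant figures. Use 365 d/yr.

Hydraulic gradient i = (238.28 − 237.92) / 329 = 0.36 / 329 = 0.001094
Darcy flux q = K·i = 0.571 × 0.001094 = 6.248e-4 m/d
v = Ki/n = 0.571·0.001094/0.09 = 0.006942 m/d
t = L / v = 547 / 0.006942 = 78790 d
   = 78790 / 365 = 216 yr

216 years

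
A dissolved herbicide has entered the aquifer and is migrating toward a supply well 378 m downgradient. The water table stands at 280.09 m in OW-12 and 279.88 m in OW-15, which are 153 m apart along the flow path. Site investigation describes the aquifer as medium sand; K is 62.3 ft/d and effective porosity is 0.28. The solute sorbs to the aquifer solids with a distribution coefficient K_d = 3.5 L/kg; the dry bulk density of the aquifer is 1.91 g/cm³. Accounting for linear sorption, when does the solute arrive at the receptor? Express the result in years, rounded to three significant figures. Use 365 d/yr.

277 years

Hydraulic gradient i = (280.09 − 279.88) / 153 = 0.21 / 153 = 0.001373
K = 62.3 ft/d × 0.3048 = 18.99 m/d
q = Ki = 18.99 × 0.001373 = 0.02606 m/d
Seepage velocity v = q / n = 0.02606 / 0.28 = 0.09308 m/d
Retardation R = 1 + ρ_b·K_d/n = 1 + 1.91×3.5/0.28 = 24.87
Contaminant velocity v_c = v/R = 0.09308/24.87 = 0.003742 m/d
t = L/v_c = 378/0.003742 = 101000 d
   = 101000/365 = 277 yr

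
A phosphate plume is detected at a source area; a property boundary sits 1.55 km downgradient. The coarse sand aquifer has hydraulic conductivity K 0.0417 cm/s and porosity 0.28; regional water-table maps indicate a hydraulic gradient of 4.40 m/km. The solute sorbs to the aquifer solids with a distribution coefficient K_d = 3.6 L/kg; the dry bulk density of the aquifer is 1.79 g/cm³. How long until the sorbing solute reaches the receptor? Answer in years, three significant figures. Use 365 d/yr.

180 years

K = 0.0417 cm/s × 864 = 36.03 m/d
q = Ki = 36.03 × 0.0044 = 0.1585 m/d
v = Ki/n = 36.03·0.0044/0.28 = 0.5662 m/d
Retardation R = 1 + ρ_b·K_d/n = 1 + 1.79×3.6/0.28 = 24.01
Contaminant velocity v_c = v/R = 0.5662/24.01 = 0.02358 m/d
L = 1.55 km = 1550 m
t = L/v_c = 1550/0.02358 = 65740 d
   = 65740/365 = 180 yr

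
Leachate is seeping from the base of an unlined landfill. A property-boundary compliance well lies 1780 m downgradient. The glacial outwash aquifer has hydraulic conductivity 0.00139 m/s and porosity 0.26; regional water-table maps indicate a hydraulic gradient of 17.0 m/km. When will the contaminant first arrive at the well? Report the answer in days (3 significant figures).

K = 0.00139 m/s × 86400 s/d = 120.1 m/d
Darcy flux q = K·i = 120.1 × 0.017 = 2.042 m/d
v_s = q/n_e = 2.042/0.26 = 7.852 m/d
t = L / v = 1780 / 7.852 = 226.7 d

227 days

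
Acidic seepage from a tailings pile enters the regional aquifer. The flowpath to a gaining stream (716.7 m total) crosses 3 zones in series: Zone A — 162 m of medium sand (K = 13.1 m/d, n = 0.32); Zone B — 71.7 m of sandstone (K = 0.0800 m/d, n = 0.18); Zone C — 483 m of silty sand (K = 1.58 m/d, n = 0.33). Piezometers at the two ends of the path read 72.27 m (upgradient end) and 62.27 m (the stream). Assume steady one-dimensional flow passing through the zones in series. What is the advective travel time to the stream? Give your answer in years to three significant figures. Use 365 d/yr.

Total head drop ΔH = 72.27 − 62.27 = 10.00 m
Continuity: the same q passes through each zone, so ΔH = q·Σ(L_j/K_j) — the zones act as resistances in series.
Σ(L/K) = 162/13.1 + 71.7/0.0800 + 483/1.58 = 12.37 + 896.3 + 305.7 = 1214 d
q = ΔH / Σ(L/K) = 10.00 / 1214 = 0.008235 m/d (same in every zone)
Zone A: v = q/n = 0.008235/0.32 = 0.02573 m/d → t_A = 162/0.02573 = 6295 d
Zone B: v = q/n = 0.008235/0.18 = 0.04575 m/d → t_B = 71.7/0.04575 = 1567 d
Zone C: v = q/n = 0.008235/0.33 = 0.02495 m/d → t_C = 483/0.02495 = 19350 d
Total t = 6295 + 1567 + 19350 = 27220 d
   = 27220 / 365 = 74.6 yr

74.6 years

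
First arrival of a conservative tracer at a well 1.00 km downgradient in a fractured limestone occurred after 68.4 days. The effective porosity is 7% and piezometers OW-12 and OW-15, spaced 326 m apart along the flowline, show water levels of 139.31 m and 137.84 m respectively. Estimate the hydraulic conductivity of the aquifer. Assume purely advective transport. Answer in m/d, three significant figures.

227 m/d

Hydraulic gradient i = (139.31 − 137.84) / 326 = 1.47 / 326 = 0.004509
L = 1.00 km = 1000 m
v = L / t = 1000 / 68.4 = 14.62 m/d
K = v · n / i = 14.62 × 0.07 / 0.004509 = 227 m/d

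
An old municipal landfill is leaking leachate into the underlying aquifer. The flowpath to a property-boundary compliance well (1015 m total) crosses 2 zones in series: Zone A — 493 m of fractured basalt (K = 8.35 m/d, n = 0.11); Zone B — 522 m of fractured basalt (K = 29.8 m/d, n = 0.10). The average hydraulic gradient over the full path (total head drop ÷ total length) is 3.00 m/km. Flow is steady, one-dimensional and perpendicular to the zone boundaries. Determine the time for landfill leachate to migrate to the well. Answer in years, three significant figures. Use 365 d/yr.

Steady 1-D flow in series ⇒ the Darcy flux q is identical in every zone and the zone head losses add (resistances L/K in series).
Σ(L/K) = 493/8.35 + 522/29.8 = 59.04 + 17.52 = 76.56 d
K_eq = L_total / Σ(L/K) = 1015 / 76.56 = 13.26 m/d
q = K_eq · i = 13.26 × 0.0030 = 0.03977 m/d (same in every zone)
Zone A: v = q/n = 0.03977/0.11 = 0.3616 m/d → t_A = 493/0.3616 = 1363 d
Zone B: v = q/n = 0.03977/0.10 = 0.3977 m/d → t_B = 522/0.3977 = 1312 d
Total t = 1363 + 1312 = 2676 d
   = 2676 / 365 = 7.33 yr

7.33 years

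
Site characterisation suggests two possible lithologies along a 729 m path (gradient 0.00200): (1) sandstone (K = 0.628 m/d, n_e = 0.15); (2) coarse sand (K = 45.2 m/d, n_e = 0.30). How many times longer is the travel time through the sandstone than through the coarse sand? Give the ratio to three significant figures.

Unit 1 (sandstone): v = 0.628×0.0020/0.15 = 0.008373 m/d, t = 729/0.008373 = 87060 d
Unit 2 (coarse sand): v = 45.2×0.0020/0.30 = 0.3013 m/d, t = 729/0.3013 = 2419 d
t(sandstone) / t(coarse sand) = 87060/2419 = 36.0

36.0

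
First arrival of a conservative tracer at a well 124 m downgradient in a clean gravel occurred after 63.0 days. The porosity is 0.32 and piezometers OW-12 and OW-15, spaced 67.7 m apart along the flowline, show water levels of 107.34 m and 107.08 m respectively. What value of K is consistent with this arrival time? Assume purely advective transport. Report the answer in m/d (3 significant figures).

164 m/d

Hydraulic gradient i = (107.34 − 107.08) / 67.7 = 0.26 / 67.7 = 0.003840
v = L / t = 124 / 63.0 = 1.968 m/d
K = v · n / i = 1.968 × 0.32 / 0.003840 = 164 m/d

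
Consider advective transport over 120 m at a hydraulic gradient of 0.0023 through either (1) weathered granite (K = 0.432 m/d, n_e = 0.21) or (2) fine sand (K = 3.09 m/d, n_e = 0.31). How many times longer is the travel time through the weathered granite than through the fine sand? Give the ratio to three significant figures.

4.85

Unit 1 (weathered granite): v = 0.432×0.0023/0.21 = 0.004731 m/d, t = 120/0.004731 = 25360 d
Unit 2 (fine sand): v = 3.09×0.0023/0.31 = 0.02293 m/d, t = 120/0.02293 = 5234 d
t(weathered granite) / t(fine sand) = 25360/5234 = 4.85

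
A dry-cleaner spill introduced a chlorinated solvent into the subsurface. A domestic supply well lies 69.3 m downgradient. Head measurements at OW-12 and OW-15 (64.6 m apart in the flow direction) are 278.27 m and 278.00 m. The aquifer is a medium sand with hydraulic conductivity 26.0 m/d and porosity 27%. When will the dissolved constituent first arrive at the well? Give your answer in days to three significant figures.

Hydraulic gradient i = (278.27 − 278.00) / 64.6 = 0.27 / 64.6 = 0.004180
Darcy flux q = K·i = 26.0 × 0.004180 = 0.1087 m/d
v_s = q/n_e = 0.1087/0.27 = 0.4025 m/d
t = L / v = 69.3 / 0.4025 = 172.2 d

172 days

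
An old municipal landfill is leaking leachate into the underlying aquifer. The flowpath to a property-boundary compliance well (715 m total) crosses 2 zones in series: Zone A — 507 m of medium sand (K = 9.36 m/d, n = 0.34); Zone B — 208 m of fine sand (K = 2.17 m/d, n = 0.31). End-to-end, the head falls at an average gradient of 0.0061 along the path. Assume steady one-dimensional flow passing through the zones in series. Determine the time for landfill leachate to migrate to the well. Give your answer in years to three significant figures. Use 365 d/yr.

Continuity: the same q passes through each zone, so ΔH = q·Σ(L_j/K_j) — the zones act as resistances in series.
Σ(L/K) = 507/9.36 + 208/2.17 = 54.17 + 95.85 = 150.0 d
K_eq = L_total / Σ(L/K) = 715 / 150.0 = 4.766 m/d
q = K_eq · i = 4.766 × 0.0061 = 0.02907 m/d (same in every zone)
Zone A: v = q/n = 0.02907/0.34 = 0.08551 m/d → t_A = 507/0.08551 = 5929 d
Zone B: v = q/n = 0.02907/0.31 = 0.09378 m/d → t_B = 208/0.09378 = 2218 d
Total t = 5929 + 2218 = 8147 d
   = 8147 / 365 = 22.3 yr

22.3 years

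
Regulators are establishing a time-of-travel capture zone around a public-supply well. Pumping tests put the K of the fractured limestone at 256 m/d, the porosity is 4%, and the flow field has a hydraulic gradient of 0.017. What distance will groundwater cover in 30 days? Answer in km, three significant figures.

Darcy flux q = K·i = 256 × 0.017 = 4.352 m/d
v = Ki/n = 256·0.017/0.04 = 108.8 m/d
L = v × T = 108.8 × 30 = 3264 m
   = 3.26 km

3.26 km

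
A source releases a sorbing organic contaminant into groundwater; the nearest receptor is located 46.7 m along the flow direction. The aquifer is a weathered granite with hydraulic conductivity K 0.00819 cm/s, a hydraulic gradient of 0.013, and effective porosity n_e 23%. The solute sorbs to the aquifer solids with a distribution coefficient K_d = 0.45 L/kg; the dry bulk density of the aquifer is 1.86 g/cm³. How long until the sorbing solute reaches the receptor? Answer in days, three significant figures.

542 days

K = 0.00819 cm/s × 864 = 7.076 m/d
Specific discharge q = 7.076 × 0.013 = 0.09199 m/d
Seepage velocity v = q / n = 0.09199 / 0.23 = 0.4000 m/d
Retardation R = 1 + ρ_b·K_d/n = 1 + 1.86×0.45/0.23 = 4.639
Contaminant velocity v_c = v/R = 0.4000/4.639 = 0.08621 m/d
t = L/v_c = 46.7/0.08621 = 541.7 d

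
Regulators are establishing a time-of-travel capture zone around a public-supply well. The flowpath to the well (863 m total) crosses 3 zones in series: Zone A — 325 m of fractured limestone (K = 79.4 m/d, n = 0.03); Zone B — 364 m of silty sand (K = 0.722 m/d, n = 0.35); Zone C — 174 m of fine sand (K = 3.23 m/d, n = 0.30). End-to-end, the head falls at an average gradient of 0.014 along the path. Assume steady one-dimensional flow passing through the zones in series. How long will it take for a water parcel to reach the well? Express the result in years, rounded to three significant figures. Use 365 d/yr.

24.1 years

For zones in series the flux q is common to all zones; the equivalent conductivity is the harmonic (thickness-weighted) mean, K_eq = L_total / Σ(L_j/K_j).
Σ(L/K) = 325/79.4 + 364/0.722 + 174/3.23 = 4.093 + 504.2 + 53.87 = 562.1 d
K_eq = L_total / Σ(L/K) = 863 / 562.1 = 1.535 m/d
q = K_eq · i = 1.535 × 0.014 = 0.02149 m/d (same in every zone)
Zone A: v = q/n = 0.02149/0.03 = 0.7165 m/d → t_A = 325/0.7165 = 453.6 d
Zone B: v = q/n = 0.02149/0.35 = 0.06141 m/d → t_B = 364/0.06141 = 5927 d
Zone C: v = q/n = 0.02149/0.30 = 0.07165 m/d → t_C = 174/0.07165 = 2429 d
Total t = 453.6 + 5927 + 2429 = 8810 d
   = 8810 / 365 = 24.1 yr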